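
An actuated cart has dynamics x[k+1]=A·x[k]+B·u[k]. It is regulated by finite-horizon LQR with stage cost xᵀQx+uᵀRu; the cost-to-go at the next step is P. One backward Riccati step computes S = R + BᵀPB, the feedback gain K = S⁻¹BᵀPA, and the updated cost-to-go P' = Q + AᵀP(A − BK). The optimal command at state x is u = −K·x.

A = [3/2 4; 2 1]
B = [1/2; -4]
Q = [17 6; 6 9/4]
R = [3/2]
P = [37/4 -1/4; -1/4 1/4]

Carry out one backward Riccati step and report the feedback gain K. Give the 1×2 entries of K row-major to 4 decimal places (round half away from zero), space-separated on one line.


BᵀP = [5.6250 -1.1250]
S = R + BᵀPB = [3/2] + [7.3125] = [8.8125]
BᵀPA = [6.1875 21.3750]
K = S⁻¹·BᵀPA = [0.7021 2.4255]
A−BK = [1.1489 2.7872; 4.8085 10.7021]
AᵀP(A−BK) = [15.9681 38.6170; 38.6170 94.4043]
P' = Q + AᵀP(A−BK) = [32.9681 44.6170; 44.6170 96.6543]
tr(P') = 129.6223

0.7021 2.4255


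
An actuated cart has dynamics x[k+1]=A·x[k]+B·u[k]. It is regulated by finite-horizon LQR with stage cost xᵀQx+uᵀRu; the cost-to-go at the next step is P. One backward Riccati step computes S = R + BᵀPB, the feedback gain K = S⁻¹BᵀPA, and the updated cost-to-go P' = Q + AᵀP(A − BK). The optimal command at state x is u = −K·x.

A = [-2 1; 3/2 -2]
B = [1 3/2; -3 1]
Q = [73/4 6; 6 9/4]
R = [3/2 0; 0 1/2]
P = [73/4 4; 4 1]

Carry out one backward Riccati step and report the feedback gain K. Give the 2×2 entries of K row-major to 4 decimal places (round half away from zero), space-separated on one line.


-0.3834 0.3407 -0.8847 0.2537

BᵀP = [6.2500 1.0000; 31.3750 7.0000]
S = R + BᵀPB = [3/2 0; 0 1/2] + [3.2500 10.3750; 10.3750 54.0625] = [4.7500 10.3750; 10.3750 54.5625]
BᵀPA = [-11.0000 4.2500; -52.2500 17.3750]
K = S⁻¹·BᵀPA = [-0.3834 0.3407; -0.8847 0.2537]
A−BK = [-0.2895 0.2788; 1.2346 -1.2316]
AᵀP(A−BK) = [0.8063 -0.4987; -0.4987 0.3947]
P' = Q + AᵀP(A−BK) = [19.0563 5.5013; 5.5013 2.6447]
tr(P') = 21.7010


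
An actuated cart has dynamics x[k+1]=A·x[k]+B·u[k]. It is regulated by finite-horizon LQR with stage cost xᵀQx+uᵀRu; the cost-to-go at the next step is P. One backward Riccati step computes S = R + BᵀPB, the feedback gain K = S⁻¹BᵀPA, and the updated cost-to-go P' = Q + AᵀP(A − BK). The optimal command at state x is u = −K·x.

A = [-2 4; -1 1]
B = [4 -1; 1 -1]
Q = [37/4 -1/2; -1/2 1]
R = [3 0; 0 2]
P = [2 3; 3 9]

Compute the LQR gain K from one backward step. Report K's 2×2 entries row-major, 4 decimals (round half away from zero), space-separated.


-0.4216 0.7873 0.4478 -0.3582

BᵀP = [11.0000 21.0000; -5.0000 -12.0000]
S = R + BᵀPB = [3 0; 0 2] + [65.0000 -32.0000; -32.0000 17.0000] = [68.0000 -32.0000; -32.0000 19.0000]
BᵀPA = [-43.0000 65.0000; 22.0000 -32.0000]
K = S⁻¹·BᵀPA = [-0.4216 0.7873; 0.4478 -0.3582]
A−BK = [0.1343 0.4925; -0.1306 -0.1455]
AᵀP(A−BK) = [1.0187 -1.2649; -1.2649 2.3619]
P' = Q + AᵀP(A−BK) = [10.2687 -1.7649; -1.7649 3.3619]
tr(P') = 13.6306


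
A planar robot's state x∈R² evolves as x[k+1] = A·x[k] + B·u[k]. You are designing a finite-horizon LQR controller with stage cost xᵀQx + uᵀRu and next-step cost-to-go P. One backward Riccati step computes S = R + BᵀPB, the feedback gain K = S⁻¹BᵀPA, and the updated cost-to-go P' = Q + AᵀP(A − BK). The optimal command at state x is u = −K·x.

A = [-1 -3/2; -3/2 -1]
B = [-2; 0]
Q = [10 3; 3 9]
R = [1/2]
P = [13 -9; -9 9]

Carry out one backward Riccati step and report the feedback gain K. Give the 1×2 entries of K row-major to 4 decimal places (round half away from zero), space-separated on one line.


BᵀP = [-26.0000 18.0000]
S = R + BᵀPB = [1/2] + [52.0000] = [52.5000]
BᵀPA = [-1.0000 21.0000]
K = S⁻¹·BᵀPA = [-0.0190 0.4000]
A−BK = [-1.0381 -0.7000; -1.5000 -1.0000]
AᵀP(A−BK) = [6.2310 4.1500; 4.1500 2.8500]
P' = Q + AᵀP(A−BK) = [16.2310 7.1500; 7.1500 11.8500]
tr(P') = 28.0810

-0.0190 0.4000


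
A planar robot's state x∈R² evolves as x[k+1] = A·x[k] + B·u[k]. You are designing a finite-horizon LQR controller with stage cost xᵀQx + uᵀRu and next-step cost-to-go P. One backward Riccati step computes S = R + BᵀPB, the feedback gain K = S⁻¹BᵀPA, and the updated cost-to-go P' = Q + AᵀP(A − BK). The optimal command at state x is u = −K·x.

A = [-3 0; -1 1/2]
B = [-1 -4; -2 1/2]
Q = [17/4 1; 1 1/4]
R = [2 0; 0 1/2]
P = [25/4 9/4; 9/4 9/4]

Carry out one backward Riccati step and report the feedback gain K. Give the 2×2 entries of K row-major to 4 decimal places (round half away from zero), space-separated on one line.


0.5201 -0.1827 0.6397 0.0359

BᵀP = [-10.7500 -6.7500; -23.8750 -7.8750]
S = R + BᵀPB = [2 0; 0 1/2] + [24.2500 39.6250; 39.6250 91.5625] = [26.2500 39.6250; 39.6250 92.0625]
BᵀPA = [39.0000 -3.3750; 79.5000 -3.9375]
K = S⁻¹·BᵀPA = [0.5201 -0.1827; 0.6397 0.0359]
A−BK = [0.0789 -0.0392; -0.2797 0.1166]
AᵀP(A−BK) = [0.8612 -0.2259; -0.2259 0.0870]
P' = Q + AᵀP(A−BK) = [5.1112 0.7741; 0.7741 0.3370]
tr(P') = 5.4482


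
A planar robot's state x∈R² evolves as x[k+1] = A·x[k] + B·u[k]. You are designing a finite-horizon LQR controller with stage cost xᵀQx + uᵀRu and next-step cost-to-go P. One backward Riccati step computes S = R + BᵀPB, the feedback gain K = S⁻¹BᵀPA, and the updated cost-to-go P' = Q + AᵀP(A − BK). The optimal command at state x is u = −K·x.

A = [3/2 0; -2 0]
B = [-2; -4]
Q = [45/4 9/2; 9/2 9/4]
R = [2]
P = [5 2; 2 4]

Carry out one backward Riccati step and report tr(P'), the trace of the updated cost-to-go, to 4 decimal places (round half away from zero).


BᵀP = [-18.0000 -20.0000]
S = R + BᵀPB = [2] + [116.0000] = [118.0000]
BᵀPA = [13.0000 0.0000]
K = S⁻¹·BᵀPA = [0.1102 0.0000]
A−BK = [1.7203 0.0000; -1.5593 0.0000]
AᵀP(A−BK) = [13.8178 0.0000; 0.0000 0.0000]
P' = Q + AᵀP(A−BK) = [25.0678 4.5000; 4.5000 2.2500]
tr(P') = 27.3178

27.3178


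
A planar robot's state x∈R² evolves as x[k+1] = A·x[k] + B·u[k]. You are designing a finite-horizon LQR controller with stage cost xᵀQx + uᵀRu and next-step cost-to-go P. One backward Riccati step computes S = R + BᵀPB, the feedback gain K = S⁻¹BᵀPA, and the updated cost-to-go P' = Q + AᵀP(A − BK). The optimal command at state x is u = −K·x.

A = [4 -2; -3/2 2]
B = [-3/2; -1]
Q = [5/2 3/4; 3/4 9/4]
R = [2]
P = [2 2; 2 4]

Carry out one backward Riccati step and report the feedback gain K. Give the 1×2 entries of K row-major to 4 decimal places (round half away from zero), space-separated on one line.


BᵀP = [-5.0000 -7.0000]
S = R + BᵀPB = [2] + [14.5000] = [16.5000]
BᵀPA = [-9.5000 -4.0000]
K = S⁻¹·BᵀPA = [-0.5758 -0.2424]
A−BK = [3.1364 -2.3636; -2.0758 1.7576]
AᵀP(A−BK) = [11.5303 -8.3030; -8.3030 7.0303]
P' = Q + AᵀP(A−BK) = [14.0303 -7.5530; -7.5530 9.2803]
tr(P') = 23.3106

-0.5758 -0.2424


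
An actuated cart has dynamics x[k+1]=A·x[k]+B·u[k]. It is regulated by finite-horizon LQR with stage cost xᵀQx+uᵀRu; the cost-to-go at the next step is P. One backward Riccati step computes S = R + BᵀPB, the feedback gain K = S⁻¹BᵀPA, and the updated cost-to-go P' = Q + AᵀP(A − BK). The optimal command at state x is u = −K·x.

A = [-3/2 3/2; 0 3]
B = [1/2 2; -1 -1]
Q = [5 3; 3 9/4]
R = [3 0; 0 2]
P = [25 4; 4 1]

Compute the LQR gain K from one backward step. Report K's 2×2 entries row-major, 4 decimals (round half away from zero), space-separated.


-0.0182 -0.2424 -0.7897 1.0791

BᵀP = [8.5000 1.0000; 46.0000 7.0000]
S = R + BᵀPB = [3 0; 0 2] + [3.2500 16.0000; 16.0000 85.0000] = [6.2500 16.0000; 16.0000 87.0000]
BᵀPA = [-12.7500 15.7500; -69.0000 90.0000]
K = S⁻¹·BᵀPA = [-0.0182 -0.2424; -0.7897 1.0791]
A−BK = [0.0886 -0.5369; -0.8080 3.8367]
AᵀP(A−BK) = [1.5248 -2.8853; -2.8853 7.9522]
P' = Q + AᵀP(A−BK) = [6.5248 0.1147; 0.1147 10.2022]
tr(P') = 16.7270


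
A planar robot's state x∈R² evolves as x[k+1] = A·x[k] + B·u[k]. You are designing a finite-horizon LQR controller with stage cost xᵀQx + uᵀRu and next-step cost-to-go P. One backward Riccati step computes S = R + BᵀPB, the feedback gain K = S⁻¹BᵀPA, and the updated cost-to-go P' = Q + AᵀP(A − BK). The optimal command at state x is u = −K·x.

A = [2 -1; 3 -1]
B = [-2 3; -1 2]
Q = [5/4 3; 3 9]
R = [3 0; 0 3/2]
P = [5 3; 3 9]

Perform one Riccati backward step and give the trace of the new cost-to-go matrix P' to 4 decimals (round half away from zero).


BᵀP = [-13.0000 -15.0000; 21.0000 27.0000]
S = R + BᵀPB = [3 0; 0 3/2] + [41.0000 -69.0000; -69.0000 117.0000] = [44.0000 -69.0000; -69.0000 118.5000]
BᵀPA = [-71.0000 28.0000; 123.0000 -48.0000]
K = S⁻¹·BᵀPA = [0.1623 0.0132; 1.1325 -0.3974]
A−BK = [-1.0728 0.2185; 0.8974 -0.1921]
AᵀP(A−BK) = [9.2285 -2.1854; -2.1854 0.5563]
P' = Q + AᵀP(A−BK) = [10.4785 0.8146; 0.8146 9.5563]
tr(P') = 20.0348

20.0348


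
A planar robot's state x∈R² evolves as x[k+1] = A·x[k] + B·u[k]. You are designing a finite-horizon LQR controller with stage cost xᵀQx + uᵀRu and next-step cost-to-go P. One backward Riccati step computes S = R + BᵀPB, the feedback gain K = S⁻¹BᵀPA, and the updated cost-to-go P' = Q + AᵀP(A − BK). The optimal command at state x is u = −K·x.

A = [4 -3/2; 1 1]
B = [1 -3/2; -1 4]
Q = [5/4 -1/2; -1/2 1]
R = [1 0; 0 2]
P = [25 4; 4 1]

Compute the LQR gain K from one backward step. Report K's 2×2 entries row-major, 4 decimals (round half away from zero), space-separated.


BᵀP = [21.0000 3.0000; -21.5000 -2.0000]
S = R + BᵀPB = [1 0; 0 2] + [18.0000 -19.5000; -19.5000 24.2500] = [19.0000 -19.5000; -19.5000 26.2500]
BᵀPA = [87.0000 -28.5000; -88.0000 30.2500]
K = S⁻¹·BᵀPA = [4.7911 -1.3354; 0.2068 0.1603]
A−BK = [-0.4810 0.0759; 4.9641 -0.9768]
AᵀP(A−BK) = [34.3650 -8.7068; -8.7068 2.3397]
P' = Q + AᵀP(A−BK) = [35.6150 -9.2068; -9.2068 3.3397]
tr(P') = 38.9546

4.7911 -1.3354 0.2068 0.1603


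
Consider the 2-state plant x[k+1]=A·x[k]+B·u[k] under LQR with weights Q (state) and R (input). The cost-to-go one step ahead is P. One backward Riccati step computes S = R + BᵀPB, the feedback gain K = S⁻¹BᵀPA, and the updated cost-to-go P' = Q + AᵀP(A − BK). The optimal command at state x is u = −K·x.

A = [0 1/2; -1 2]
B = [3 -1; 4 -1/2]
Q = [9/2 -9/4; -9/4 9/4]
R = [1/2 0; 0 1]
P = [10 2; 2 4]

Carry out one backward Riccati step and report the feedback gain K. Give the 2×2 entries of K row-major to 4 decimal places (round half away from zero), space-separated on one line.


BᵀP = [38.0000 22.0000; -11.0000 -4.0000]
S = R + BᵀPB = [1/2 0; 0 1] + [202.0000 -49.0000; -49.0000 13.0000] = [202.5000 -49.0000; -49.0000 14.0000]
BᵀPA = [-22.0000 63.0000; 4.0000 -13.5000]
K = S⁻¹·BᵀPA = [-0.2581 0.5081; -0.6175 0.8139]
A−BK = [0.1567 -0.2103; -0.2765 0.3747]
AᵀP(A−BK) = [0.7926 -1.0783; -1.0783 1.4801]
P' = Q + AᵀP(A−BK) = [5.2926 -3.3283; -3.3283 3.7301]
tr(P') = 9.0228

-0.2581 0.5081 -0.6175 0.8139


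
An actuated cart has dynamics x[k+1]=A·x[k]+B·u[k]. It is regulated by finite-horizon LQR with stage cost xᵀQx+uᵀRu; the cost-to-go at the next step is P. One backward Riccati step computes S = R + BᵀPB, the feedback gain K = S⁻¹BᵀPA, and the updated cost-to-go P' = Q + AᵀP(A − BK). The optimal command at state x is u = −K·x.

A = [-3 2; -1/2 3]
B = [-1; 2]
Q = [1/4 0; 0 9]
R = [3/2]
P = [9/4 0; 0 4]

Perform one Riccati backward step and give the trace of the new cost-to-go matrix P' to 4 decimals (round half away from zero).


55.8639

BᵀP = [-2.2500 8.0000]
S = R + BᵀPB = [3/2] + [18.2500] = [19.7500]
BᵀPA = [2.7500 19.5000]
K = S⁻¹·BᵀPA = [0.1392 0.9873]
A−BK = [-2.8608 2.9873; -0.7785 1.0253]
AᵀP(A−BK) = [20.8671 -22.2152; -22.2152 25.7468]
P' = Q + AᵀP(A−BK) = [21.1171 -22.2152; -22.2152 34.7468]
tr(P') = 55.8639


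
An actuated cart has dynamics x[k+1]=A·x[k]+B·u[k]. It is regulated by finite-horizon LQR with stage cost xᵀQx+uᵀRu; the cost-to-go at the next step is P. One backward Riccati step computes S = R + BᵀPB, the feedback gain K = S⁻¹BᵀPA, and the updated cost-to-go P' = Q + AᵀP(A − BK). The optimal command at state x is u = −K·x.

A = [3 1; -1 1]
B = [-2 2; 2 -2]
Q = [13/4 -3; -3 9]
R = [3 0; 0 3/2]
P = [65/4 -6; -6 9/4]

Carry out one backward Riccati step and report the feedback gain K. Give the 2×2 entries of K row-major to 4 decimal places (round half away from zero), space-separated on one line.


BᵀP = [-44.5000 16.5000; 44.5000 -16.5000]
S = R + BᵀPB = [3 0; 0 3/2] + [122.0000 -122.0000; -122.0000 122.0000] = [125.0000 -122.0000; -122.0000 123.5000]
BᵀPA = [-150.0000 -28.0000; 150.0000 28.0000]
K = S⁻¹·BᵀPA = [-0.4065 -0.0759; 0.8130 0.1518]
A−BK = [0.5610 0.5447; 1.4390 1.4553]
AᵀP(A−BK) = [1.5732 0.3537; 0.3537 0.1260]
P' = Q + AᵀP(A−BK) = [4.8232 -2.6463; -2.6463 9.1260]
tr(P') = 13.9492

-0.4065 -0.0759 0.8130 0.1518


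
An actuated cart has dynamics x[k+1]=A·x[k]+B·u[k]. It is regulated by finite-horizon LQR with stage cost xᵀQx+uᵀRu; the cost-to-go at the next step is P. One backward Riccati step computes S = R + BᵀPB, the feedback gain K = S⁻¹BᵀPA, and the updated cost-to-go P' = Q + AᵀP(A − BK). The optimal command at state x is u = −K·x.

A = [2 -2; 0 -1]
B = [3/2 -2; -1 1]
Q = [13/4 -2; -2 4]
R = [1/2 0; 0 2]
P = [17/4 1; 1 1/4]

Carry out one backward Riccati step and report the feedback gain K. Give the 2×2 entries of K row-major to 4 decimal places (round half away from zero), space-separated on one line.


1.0081 -1.1227 -0.3556 0.3990

BᵀP = [5.3750 1.2500; -7.5000 -1.7500]
S = R + BᵀPB = [1/2 0; 0 2] + [6.8125 -9.5000; -9.5000 13.2500] = [7.3125 -9.5000; -9.5000 15.2500]
BᵀPA = [10.7500 -12.0000; -15.0000 16.7500]
K = S⁻¹·BᵀPA = [1.0081 -1.1227; -0.3556 0.3990]
A−BK = [-0.2234 0.4820; 1.3637 -2.5217]
AᵀP(A−BK) = [0.8288 -0.9464; -0.9464 1.0948]
P' = Q + AᵀP(A−BK) = [4.0788 -2.9464; -2.9464 5.0948]
tr(P') = 9.1736


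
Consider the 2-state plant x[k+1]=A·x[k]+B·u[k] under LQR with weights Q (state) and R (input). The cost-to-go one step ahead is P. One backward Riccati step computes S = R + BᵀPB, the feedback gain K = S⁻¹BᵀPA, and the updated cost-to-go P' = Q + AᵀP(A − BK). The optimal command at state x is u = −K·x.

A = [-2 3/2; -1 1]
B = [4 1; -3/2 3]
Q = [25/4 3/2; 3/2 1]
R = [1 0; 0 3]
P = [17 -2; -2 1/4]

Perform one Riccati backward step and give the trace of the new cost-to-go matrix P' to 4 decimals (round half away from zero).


7.6240

BᵀP = [71.0000 -8.3750; 11.0000 -1.2500]
S = R + BᵀPB = [1 0; 0 3] + [296.5625 45.8750; 45.8750 7.2500] = [297.5625 45.8750; 45.8750 10.2500]
BᵀPA = [-133.6250 98.1250; -20.7500 15.2500]
K = S⁻¹·BᵀPA = [-0.4418 0.3238; -0.0469 0.0384]
A−BK = [-0.1857 0.1662; -1.5219 1.3704]
AᵀP(A−BK) = [0.2366 -0.1797; -0.1797 0.1373]
P' = Q + AᵀP(A−BK) = [6.4866 1.3203; 1.3203 1.1373]
tr(P') = 7.6240


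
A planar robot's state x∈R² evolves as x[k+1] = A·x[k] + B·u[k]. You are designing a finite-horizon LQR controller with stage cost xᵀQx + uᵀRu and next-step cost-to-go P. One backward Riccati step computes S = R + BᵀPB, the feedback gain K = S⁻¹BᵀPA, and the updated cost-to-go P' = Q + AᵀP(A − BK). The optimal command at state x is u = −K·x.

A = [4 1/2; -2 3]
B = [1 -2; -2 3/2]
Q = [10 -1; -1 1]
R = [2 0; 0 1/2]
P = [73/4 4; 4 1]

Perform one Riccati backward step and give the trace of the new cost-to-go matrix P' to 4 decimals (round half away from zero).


15.4669

BᵀP = [10.2500 2.0000; -30.5000 -6.5000]
S = R + BᵀPB = [2 0; 0 1/2] + [6.2500 -17.5000; -17.5000 51.2500] = [8.2500 -17.5000; -17.5000 51.7500]
BᵀPA = [37.0000 11.1250; -109.0000 -34.7500]
K = S⁻¹·BᵀPA = [0.0601 -0.2685; -2.0860 -0.7623]
A−BK = [-0.2320 -0.7561; 1.2491 3.6064]
AᵀP(A−BK) = [2.4070 1.3444; 1.3444 2.0598]
P' = Q + AᵀP(A−BK) = [12.4070 0.3444; 0.3444 3.0598]
tr(P') = 15.4669


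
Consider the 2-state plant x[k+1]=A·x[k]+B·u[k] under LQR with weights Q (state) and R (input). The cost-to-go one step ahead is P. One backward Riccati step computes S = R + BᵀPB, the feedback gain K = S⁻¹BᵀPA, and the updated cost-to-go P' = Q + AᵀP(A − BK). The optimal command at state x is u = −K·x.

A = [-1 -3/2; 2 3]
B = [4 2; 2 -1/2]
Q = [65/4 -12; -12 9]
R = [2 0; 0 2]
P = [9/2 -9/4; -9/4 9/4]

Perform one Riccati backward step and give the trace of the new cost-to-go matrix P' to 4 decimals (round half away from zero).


BᵀP = [13.5000 -4.5000; 10.1250 -5.6250]
S = R + BᵀPB = [2 0; 0 2] + [45.0000 29.2500; 29.2500 23.0625] = [47.0000 29.2500; 29.2500 25.0625]
BᵀPA = [-22.5000 -33.7500; -21.3750 -32.0625]
K = S⁻¹·BᵀPA = [0.1902 0.2853; -1.0748 -1.6123]
A−BK = [0.3889 0.5834; 1.0822 1.6233]
AᵀP(A−BK) = [3.8047 5.7070; 5.7070 8.5605]
P' = Q + AᵀP(A−BK) = [20.0547 -6.2930; -6.2930 17.5605]
tr(P') = 37.6152

37.6152


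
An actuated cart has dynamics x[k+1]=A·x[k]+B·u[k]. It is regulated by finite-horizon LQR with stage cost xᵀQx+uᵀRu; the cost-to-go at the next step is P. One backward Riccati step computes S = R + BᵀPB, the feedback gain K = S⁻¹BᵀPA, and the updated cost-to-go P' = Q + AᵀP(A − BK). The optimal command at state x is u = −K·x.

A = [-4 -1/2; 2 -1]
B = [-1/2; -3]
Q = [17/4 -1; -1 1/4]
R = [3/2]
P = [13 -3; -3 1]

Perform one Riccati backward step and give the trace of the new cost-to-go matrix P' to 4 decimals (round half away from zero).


230.1579

BᵀP = [2.5000 -1.5000]
S = R + BᵀPB = [3/2] + [3.2500] = [4.7500]
BᵀPA = [-13.0000 0.2500]
K = S⁻¹·BᵀPA = [-2.7368 0.0526]
A−BK = [-5.3684 -0.4737; -6.2105 -0.8421]
AᵀP(A−BK) = [224.4211 15.6842; 15.6842 1.2368]
P' = Q + AᵀP(A−BK) = [228.6711 14.6842; 14.6842 1.4868]
tr(P') = 230.1579


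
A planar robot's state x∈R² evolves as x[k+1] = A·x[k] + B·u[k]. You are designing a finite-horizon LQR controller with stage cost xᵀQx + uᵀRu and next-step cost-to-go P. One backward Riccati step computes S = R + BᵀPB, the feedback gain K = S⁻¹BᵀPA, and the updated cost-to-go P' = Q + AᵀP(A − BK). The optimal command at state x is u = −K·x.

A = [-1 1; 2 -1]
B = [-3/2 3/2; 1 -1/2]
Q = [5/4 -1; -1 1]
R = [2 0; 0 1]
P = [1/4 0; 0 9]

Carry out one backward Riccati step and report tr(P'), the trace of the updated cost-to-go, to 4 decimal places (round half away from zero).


9.4676

BᵀP = [-0.3750 9.0000; 0.3750 -4.5000]
S = R + BᵀPB = [2 0; 0 1] + [9.5625 -5.0625; -5.0625 2.8125] = [11.5625 -5.0625; -5.0625 3.8125]
BᵀPA = [18.3750 -9.3750; -9.3750 4.8750]
K = S⁻¹·BᵀPA = [1.2244 -0.5995; -0.8332 0.4826]
A−BK = [2.0864 -0.6232; 0.3590 -0.1592]
AᵀP(A−BK) = [5.9407 -2.7096; -2.7096 1.2769]
P' = Q + AᵀP(A−BK) = [7.1907 -3.7096; -3.7096 2.2769]
tr(P') = 9.4676


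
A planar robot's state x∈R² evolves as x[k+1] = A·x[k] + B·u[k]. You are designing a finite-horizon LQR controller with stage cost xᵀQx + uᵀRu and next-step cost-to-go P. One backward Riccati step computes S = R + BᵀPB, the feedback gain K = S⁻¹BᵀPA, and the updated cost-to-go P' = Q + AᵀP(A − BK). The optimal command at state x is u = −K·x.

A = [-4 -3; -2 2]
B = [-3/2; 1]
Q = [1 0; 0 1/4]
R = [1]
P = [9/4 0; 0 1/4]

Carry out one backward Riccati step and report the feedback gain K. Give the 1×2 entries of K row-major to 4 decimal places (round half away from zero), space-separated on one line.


2.0594 1.6832

BᵀP = [-3.3750 0.2500]
S = R + BᵀPB = [1] + [5.3125] = [6.3125]
BᵀPA = [13.0000 10.6250]
K = S⁻¹·BᵀPA = [2.0594 1.6832]
A−BK = [-0.9109 -0.4752; -4.0594 0.3168]
AᵀP(A−BK) = [10.2277 4.1188; 4.1188 3.3663]
P' = Q + AᵀP(A−BK) = [11.2277 4.1188; 4.1188 3.6163]
tr(P') = 14.8441


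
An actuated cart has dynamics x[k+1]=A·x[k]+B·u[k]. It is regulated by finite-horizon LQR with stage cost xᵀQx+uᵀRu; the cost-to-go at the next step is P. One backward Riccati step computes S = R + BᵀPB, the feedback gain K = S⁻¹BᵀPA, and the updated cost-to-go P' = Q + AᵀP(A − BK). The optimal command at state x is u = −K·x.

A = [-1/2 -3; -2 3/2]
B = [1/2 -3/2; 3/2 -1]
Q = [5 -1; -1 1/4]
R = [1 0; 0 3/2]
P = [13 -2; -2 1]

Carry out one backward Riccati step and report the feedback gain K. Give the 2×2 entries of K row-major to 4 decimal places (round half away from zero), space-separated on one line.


BᵀP = [3.5000 0.5000; -17.5000 2.0000]
S = R + BᵀPB = [1 0; 0 3/2] + [2.5000 -5.7500; -5.7500 24.2500] = [3.5000 -5.7500; -5.7500 25.7500]
BᵀPA = [-2.7500 -9.7500; 4.7500 55.5000]
K = S⁻¹·BᵀPA = [-0.7623 1.1928; 0.0142 2.4217]
A−BK = [-0.0975 0.0361; -0.8423 2.1325]
AᵀP(A−BK) = [1.0860 -2.2229; -2.2229 14.4759]
P' = Q + AᵀP(A−BK) = [6.0860 -3.2229; -3.2229 14.7259]
tr(P') = 20.8119

-0.7623 1.1928 0.0142 2.4217


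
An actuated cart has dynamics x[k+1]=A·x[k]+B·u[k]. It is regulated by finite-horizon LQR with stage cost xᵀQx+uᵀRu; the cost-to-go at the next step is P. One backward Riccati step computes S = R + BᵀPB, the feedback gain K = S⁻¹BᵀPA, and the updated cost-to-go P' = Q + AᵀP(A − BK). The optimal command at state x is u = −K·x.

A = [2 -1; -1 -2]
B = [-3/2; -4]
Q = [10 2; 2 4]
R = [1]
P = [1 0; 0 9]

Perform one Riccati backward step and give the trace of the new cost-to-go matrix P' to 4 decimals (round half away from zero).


19.9168

BᵀP = [-1.5000 -36.0000]
S = R + BᵀPB = [1] + [146.2500] = [147.2500]
BᵀPA = [33.0000 73.5000]
K = S⁻¹·BᵀPA = [0.2241 0.4992]
A−BK = [2.3362 -0.2513; -0.1036 -0.0034]
AᵀP(A−BK) = [5.6044 -0.4720; -0.4720 0.3124]
P' = Q + AᵀP(A−BK) = [15.6044 1.5280; 1.5280 4.3124]
tr(P') = 19.9168


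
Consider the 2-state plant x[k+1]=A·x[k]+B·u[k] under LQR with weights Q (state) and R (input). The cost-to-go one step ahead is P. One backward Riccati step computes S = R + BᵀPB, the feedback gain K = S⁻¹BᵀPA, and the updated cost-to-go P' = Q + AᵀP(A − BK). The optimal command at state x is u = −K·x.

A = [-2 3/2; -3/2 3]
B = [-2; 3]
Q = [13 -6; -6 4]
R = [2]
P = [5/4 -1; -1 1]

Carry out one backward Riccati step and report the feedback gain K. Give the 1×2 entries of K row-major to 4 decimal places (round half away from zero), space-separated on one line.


BᵀP = [-5.5000 5.0000]
S = R + BᵀPB = [2] + [26.0000] = [28.0000]
BᵀPA = [3.5000 6.7500]
K = S⁻¹·BᵀPA = [0.1250 0.2411]
A−BK = [-1.7500 1.9821; -1.8750 2.2768]
AᵀP(A−BK) = [0.8125 -0.8438; -0.8438 1.1853]
P' = Q + AᵀP(A−BK) = [13.8125 -6.8438; -6.8438 5.1853]
tr(P') = 18.9978

0.1250 0.2411


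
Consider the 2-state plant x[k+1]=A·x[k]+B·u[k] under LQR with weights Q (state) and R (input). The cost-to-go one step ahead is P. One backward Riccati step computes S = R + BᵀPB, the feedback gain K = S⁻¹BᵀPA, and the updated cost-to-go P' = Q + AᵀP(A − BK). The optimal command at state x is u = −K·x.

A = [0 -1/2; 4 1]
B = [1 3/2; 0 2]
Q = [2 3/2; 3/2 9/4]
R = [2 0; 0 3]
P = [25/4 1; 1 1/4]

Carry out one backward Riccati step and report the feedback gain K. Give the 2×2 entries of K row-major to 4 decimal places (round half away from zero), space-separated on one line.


BᵀP = [6.2500 1.0000; 11.3750 2.0000]
S = R + BᵀPB = [2 0; 0 3] + [6.2500 11.3750; 11.3750 21.0625] = [8.2500 11.3750; 11.3750 24.0625]
BᵀPA = [4.0000 -2.1250; 8.0000 -3.6875]
K = S⁻¹·BᵀPA = [0.0759 -0.1329; 0.2966 -0.0904]
A−BK = [-0.5208 -0.2315; 3.4069 1.1808]
AᵀP(A−BK) = [1.3237 0.2550; 0.2550 0.1967]
P' = Q + AᵀP(A−BK) = [3.3237 1.7550; 1.7550 2.4467]
tr(P') = 5.7703

0.0759 -0.1329 0.2966 -0.0904


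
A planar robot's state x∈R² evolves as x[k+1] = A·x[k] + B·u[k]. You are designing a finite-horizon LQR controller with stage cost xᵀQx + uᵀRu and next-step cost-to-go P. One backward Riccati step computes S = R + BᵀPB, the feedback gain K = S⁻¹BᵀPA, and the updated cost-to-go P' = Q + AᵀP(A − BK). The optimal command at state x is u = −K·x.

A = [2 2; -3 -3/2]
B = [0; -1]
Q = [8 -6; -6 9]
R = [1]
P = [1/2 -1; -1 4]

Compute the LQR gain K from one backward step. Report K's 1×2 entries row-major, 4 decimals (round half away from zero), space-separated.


2.8000 1.6000

BᵀP = [1.0000 -4.0000]
S = R + BᵀPB = [1] + [4.0000] = [5.0000]
BᵀPA = [14.0000 8.0000]
K = S⁻¹·BᵀPA = [2.8000 1.6000]
A−BK = [2.0000 2.0000; -0.2000 0.1000]
AᵀP(A−BK) = [10.8000 6.6000; 6.6000 4.2000]
P' = Q + AᵀP(A−BK) = [18.8000 0.6000; 0.6000 13.2000]
tr(P') = 32.0000


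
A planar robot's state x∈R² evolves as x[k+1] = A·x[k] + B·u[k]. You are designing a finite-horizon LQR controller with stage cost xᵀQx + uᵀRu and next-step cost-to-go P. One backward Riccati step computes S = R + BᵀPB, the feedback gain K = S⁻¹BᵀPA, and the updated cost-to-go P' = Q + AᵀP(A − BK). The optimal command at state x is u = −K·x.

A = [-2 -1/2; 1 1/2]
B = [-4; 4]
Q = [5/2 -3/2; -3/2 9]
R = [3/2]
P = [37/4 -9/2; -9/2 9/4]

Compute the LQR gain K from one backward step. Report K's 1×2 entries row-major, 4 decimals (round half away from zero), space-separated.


0.4158 0.1244

BᵀP = [-55.0000 27.0000]
S = R + BᵀPB = [3/2] + [328.0000] = [329.5000]
BᵀPA = [137.0000 41.0000]
K = S⁻¹·BᵀPA = [0.4158 0.1244]
A−BK = [-0.3369 -0.0023; -0.6631 0.0023]
AᵀP(A−BK) = [0.2879 0.0780; 0.0780 0.0233]
P' = Q + AᵀP(A−BK) = [2.7879 -1.4220; -1.4220 9.0233]
tr(P') = 11.8113


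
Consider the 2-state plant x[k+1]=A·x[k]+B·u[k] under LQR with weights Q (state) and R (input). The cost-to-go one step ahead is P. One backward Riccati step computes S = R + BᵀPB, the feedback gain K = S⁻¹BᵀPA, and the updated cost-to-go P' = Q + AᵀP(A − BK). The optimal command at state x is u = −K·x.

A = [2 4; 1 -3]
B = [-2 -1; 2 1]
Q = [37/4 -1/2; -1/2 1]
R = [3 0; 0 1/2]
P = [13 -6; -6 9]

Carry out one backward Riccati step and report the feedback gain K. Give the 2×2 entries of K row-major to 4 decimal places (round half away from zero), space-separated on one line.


BᵀP = [-38.0000 30.0000; -19.0000 15.0000]
S = R + BᵀPB = [3 0; 0 1/2] + [136.0000 68.0000; 68.0000 34.0000] = [139.0000 68.0000; 68.0000 34.5000]
BᵀPA = [-46.0000 -242.0000; -23.0000 -121.0000]
K = S⁻¹·BᵀPA = [-0.1341 -0.7055; -0.4023 -2.1166]
A−BK = [1.3294 0.4723; 1.6706 0.5277]
AᵀP(A−BK) = [21.5773 7.8630; 7.8630 6.1487]
P' = Q + AᵀP(A−BK) = [30.8273 7.3630; 7.3630 7.1487]
tr(P') = 37.9759

-0.1341 -0.7055 -0.4023 -2.1166


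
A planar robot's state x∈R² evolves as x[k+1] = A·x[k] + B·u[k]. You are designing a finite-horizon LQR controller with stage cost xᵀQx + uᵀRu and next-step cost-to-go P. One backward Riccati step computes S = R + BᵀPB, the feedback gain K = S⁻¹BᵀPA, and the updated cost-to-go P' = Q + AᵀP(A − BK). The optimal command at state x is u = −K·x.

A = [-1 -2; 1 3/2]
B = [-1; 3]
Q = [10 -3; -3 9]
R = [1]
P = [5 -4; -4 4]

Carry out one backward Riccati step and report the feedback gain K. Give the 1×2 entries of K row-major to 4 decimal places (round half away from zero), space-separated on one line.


0.5000 0.8788

BᵀP = [-17.0000 16.0000]
S = R + BᵀPB = [1] + [65.0000] = [66.0000]
BᵀPA = [33.0000 58.0000]
K = S⁻¹·BᵀPA = [0.5000 0.8788]
A−BK = [-0.5000 -1.1212; -0.5000 -1.1364]
AᵀP(A−BK) = [0.5000 1.0000; 1.0000 2.0303]
P' = Q + AᵀP(A−BK) = [10.5000 -2.0000; -2.0000 11.0303]
tr(P') = 21.5303


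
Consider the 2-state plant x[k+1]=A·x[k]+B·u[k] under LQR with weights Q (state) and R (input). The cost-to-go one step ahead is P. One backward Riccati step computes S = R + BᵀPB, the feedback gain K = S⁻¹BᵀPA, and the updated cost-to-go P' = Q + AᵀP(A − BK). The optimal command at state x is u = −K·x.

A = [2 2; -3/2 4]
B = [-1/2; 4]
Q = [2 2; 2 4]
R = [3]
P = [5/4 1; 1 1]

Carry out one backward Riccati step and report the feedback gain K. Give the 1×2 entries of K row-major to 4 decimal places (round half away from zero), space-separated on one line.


BᵀP = [3.3750 3.5000]
S = R + BᵀPB = [3] + [12.3125] = [15.3125]
BᵀPA = [1.5000 20.7500]
K = S⁻¹·BᵀPA = [0.0980 1.3551]
A−BK = [2.0490 2.6776; -1.8918 -1.4204]
AᵀP(A−BK) = [1.1031 1.9673; 1.9673 8.8816]
P' = Q + AᵀP(A−BK) = [3.1031 3.9673; 3.9673 12.8816]
tr(P') = 15.9847

0.0980 1.3551


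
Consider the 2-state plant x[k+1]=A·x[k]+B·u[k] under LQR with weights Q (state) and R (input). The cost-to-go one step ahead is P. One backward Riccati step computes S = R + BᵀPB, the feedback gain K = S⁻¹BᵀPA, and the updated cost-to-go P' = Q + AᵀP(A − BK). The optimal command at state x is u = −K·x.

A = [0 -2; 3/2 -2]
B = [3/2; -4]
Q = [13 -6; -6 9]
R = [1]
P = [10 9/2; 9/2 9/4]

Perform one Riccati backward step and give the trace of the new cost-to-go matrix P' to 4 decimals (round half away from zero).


BᵀP = [-3.0000 -2.2500]
S = R + BᵀPB = [1] + [4.5000] = [5.5000]
BᵀPA = [-3.3750 10.5000]
K = S⁻¹·BᵀPA = [-0.6136 1.9091]
A−BK = [0.9205 -4.8636; -0.9545 5.6364]
AᵀP(A−BK) = [2.9915 -13.8068; -13.8068 64.9545]
P' = Q + AᵀP(A−BK) = [15.9915 -19.8068; -19.8068 73.9545]
tr(P') = 89.9460

89.9460


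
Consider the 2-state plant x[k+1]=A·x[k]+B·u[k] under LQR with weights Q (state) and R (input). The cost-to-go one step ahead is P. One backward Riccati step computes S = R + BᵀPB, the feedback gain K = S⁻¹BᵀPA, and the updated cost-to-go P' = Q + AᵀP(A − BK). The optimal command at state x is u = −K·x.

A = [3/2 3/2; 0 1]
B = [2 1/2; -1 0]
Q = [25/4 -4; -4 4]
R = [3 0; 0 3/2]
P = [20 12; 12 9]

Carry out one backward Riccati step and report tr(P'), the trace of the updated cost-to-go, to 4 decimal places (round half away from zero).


26.0000

BᵀP = [28.0000 15.0000; 10.0000 6.0000]
S = R + BᵀPB = [3 0; 0 3/2] + [41.0000 14.0000; 14.0000 5.0000] = [44.0000 14.0000; 14.0000 6.5000]
BᵀPA = [42.0000 57.0000; 15.0000 21.0000]
K = S⁻¹·BᵀPA = [0.7000 0.8500; 0.8000 1.4000]
A−BK = [-0.3000 -0.9000; 0.7000 1.8500]
AᵀP(A−BK) = [3.6000 6.3000; 6.3000 12.1500]
P' = Q + AᵀP(A−BK) = [9.8500 2.3000; 2.3000 16.1500]
tr(P') = 26.0000


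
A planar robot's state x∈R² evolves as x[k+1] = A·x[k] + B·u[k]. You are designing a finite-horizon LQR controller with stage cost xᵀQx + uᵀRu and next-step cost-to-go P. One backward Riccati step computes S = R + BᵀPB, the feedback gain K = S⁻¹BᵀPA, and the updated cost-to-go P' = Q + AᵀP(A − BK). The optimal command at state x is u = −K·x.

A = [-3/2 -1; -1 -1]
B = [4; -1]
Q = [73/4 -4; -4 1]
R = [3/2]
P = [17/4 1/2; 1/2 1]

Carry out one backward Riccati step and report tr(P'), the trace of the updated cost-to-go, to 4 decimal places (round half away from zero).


BᵀP = [16.5000 1.0000]
S = R + BᵀPB = [3/2] + [65.0000] = [66.5000]
BᵀPA = [-25.7500 -17.5000]
K = S⁻¹·BᵀPA = [-0.3872 -0.2632]
A−BK = [0.0489 0.0526; -1.3872 -1.2632]
AᵀP(A−BK) = [2.0916 1.8487; 1.8487 1.6447]
P' = Q + AᵀP(A−BK) = [20.3416 -2.1513; -2.1513 2.6447]
tr(P') = 22.9864

22.9864


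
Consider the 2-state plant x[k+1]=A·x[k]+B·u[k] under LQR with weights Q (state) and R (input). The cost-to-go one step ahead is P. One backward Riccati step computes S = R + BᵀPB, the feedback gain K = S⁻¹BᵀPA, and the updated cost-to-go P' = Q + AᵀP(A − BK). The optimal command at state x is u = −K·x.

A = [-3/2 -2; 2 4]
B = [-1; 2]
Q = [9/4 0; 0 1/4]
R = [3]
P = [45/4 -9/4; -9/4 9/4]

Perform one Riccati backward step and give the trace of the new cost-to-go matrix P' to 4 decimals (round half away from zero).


BᵀP = [-15.7500 6.7500]
S = R + BᵀPB = [3] + [29.2500] = [32.2500]
BᵀPA = [37.1250 58.5000]
K = S⁻¹·BᵀPA = [1.1512 1.8140]
A−BK = [-0.3488 -0.1860; -0.3023 0.3721]
AᵀP(A−BK) = [5.0756 6.9070; 6.9070 10.8837]
P' = Q + AᵀP(A−BK) = [7.3256 6.9070; 6.9070 11.1337]
tr(P') = 18.4593

18.4593


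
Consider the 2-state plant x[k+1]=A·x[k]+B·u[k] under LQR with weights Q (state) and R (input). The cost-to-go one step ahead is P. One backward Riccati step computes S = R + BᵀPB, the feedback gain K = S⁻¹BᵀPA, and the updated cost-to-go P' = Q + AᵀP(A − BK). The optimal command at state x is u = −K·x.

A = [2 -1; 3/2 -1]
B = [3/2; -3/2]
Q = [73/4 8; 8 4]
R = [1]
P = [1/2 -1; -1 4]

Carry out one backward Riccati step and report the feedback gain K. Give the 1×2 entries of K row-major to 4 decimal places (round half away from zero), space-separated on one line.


BᵀP = [2.2500 -7.5000]
S = R + BᵀPB = [1] + [14.6250] = [15.6250]
BᵀPA = [-6.7500 5.2500]
K = S⁻¹·BᵀPA = [-0.4320 0.3360]
A−BK = [2.6480 -1.5040; 0.8520 -0.4960]
AᵀP(A−BK) = [2.0840 -1.2320; -1.2320 0.7360]
P' = Q + AᵀP(A−BK) = [20.3340 6.7680; 6.7680 4.7360]
tr(P') = 25.0700

-0.4320 0.3360


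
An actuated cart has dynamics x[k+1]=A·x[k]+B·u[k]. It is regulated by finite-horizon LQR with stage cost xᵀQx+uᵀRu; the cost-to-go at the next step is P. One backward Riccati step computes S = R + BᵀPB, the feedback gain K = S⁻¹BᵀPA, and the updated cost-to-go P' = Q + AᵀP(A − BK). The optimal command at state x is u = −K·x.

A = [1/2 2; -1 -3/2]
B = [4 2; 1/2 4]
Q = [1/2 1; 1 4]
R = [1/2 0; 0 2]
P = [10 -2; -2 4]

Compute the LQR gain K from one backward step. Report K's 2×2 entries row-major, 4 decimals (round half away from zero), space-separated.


BᵀP = [39.0000 -6.0000; 12.0000 12.0000]
S = R + BᵀPB = [1/2 0; 0 2] + [153.0000 54.0000; 54.0000 72.0000] = [153.5000 54.0000; 54.0000 74.0000]
BᵀPA = [25.5000 87.0000; -6.0000 6.0000]
K = S⁻¹·BᵀPA = [0.2619 0.7242; -0.2722 -0.4474]
A−BK = [-0.0031 -0.0019; -0.0422 -0.0727]
AᵀP(A−BK) = [0.1892 0.3501; 0.3501 0.6831]
P' = Q + AᵀP(A−BK) = [0.6892 1.3501; 1.3501 4.6831]
tr(P') = 5.3722

0.2619 0.7242 -0.2722 -0.4474


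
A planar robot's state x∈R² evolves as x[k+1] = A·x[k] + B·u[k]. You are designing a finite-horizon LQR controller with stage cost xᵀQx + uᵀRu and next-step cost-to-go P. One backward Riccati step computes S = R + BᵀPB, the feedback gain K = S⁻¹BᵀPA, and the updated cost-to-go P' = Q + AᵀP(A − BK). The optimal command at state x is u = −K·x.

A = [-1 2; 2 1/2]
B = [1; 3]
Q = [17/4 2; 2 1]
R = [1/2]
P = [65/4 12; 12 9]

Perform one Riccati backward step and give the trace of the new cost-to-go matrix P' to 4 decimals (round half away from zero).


BᵀP = [52.2500 39.0000]
S = R + BᵀPB = [1/2] + [169.2500] = [169.7500]
BᵀPA = [25.7500 124.0000]
K = S⁻¹·BᵀPA = [0.1517 0.7305]
A−BK = [-1.1517 1.2695; 1.5449 -1.6915]
AᵀP(A−BK) = [0.3439 -0.3100; -0.3100 0.6697]
P' = Q + AᵀP(A−BK) = [4.5939 1.6900; 1.6900 1.6697]
tr(P') = 6.2636

6.2636


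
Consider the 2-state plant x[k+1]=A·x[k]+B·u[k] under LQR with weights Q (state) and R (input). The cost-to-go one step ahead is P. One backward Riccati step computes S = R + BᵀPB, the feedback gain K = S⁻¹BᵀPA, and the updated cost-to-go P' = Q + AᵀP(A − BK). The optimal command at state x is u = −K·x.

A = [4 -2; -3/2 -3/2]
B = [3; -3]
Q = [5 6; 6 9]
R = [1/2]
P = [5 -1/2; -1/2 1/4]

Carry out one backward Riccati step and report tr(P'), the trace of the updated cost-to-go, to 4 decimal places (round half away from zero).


BᵀP = [16.5000 -2.2500]
S = R + BᵀPB = [1/2] + [56.2500] = [56.7500]
BᵀPA = [69.3750 -29.6250]
K = S⁻¹·BᵀPA = [1.2225 -0.5220]
A−BK = [0.3326 -0.4339; 2.1674 -3.0661]
AᵀP(A−BK) = [1.7539 -1.7219; -1.7219 2.0975]
P' = Q + AᵀP(A−BK) = [6.7539 4.2781; 4.2781 11.0975]
tr(P') = 17.8513

17.8513


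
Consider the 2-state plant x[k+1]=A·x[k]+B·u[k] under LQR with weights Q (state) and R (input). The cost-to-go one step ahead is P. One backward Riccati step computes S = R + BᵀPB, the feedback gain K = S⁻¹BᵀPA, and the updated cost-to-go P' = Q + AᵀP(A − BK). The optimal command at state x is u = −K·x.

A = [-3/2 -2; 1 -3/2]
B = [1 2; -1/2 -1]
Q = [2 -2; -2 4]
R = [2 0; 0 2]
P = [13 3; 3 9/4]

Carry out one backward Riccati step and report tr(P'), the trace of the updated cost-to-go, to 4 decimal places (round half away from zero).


21.2204

BᵀP = [11.5000 1.8750; 23.0000 3.7500]
S = R + BᵀPB = [2 0; 0 2] + [10.5625 21.1250; 21.1250 42.2500] = [12.5625 21.1250; 21.1250 44.2500]
BᵀPA = [-15.3750 -25.8125; -30.7500 -51.6250]
K = S⁻¹·BᵀPA = [-0.2805 -0.4709; -0.5610 -0.9418]
A−BK = [-0.0975 0.3546; 0.2987 -2.6773]
AᵀP(A−BK) = [0.9364 0.1727; 0.1727 14.2839]
P' = Q + AᵀP(A−BK) = [2.9364 -1.8273; -1.8273 18.2839]
tr(P') = 21.2204


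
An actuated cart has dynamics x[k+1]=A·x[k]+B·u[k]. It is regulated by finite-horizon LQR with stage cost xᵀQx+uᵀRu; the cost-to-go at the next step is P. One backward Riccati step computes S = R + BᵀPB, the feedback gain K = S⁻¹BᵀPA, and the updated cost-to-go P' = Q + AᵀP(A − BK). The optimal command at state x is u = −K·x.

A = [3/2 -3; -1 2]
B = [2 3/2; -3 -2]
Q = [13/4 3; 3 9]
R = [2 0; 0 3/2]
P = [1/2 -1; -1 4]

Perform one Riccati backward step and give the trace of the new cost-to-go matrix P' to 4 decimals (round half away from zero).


BᵀP = [4.0000 -14.0000; 2.7500 -9.5000]
S = R + BᵀPB = [2 0; 0 3/2] + [50.0000 34.0000; 34.0000 23.1250] = [52.0000 34.0000; 34.0000 24.6250]
BᵀPA = [20.0000 -40.0000; 13.6250 -27.2500]
K = S⁻¹·BᵀPA = [0.2349 -0.4699; 0.2289 -0.4578]
A−BK = [0.6867 -1.3735; 0.1627 -0.3253]
AᵀP(A−BK) = [0.3072 -0.6145; -0.6145 1.2289]
P' = Q + AᵀP(A−BK) = [3.5572 2.3855; 2.3855 10.2289]
tr(P') = 13.7861

13.7861


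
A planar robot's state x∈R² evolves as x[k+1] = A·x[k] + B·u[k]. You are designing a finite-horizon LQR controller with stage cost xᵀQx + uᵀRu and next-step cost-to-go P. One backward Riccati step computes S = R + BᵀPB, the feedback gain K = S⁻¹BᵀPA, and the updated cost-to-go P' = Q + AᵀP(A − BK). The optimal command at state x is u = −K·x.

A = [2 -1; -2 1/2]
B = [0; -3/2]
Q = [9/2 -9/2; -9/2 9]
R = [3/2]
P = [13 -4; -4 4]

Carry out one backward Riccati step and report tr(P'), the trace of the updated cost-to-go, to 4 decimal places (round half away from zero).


68.9286

BᵀP = [6.0000 -6.0000]
S = R + BᵀPB = [3/2] + [9.0000] = [10.5000]
BᵀPA = [24.0000 -9.0000]
K = S⁻¹·BᵀPA = [2.2857 -0.8571]
A−BK = [2.0000 -1.0000; 1.4286 -0.7857]
AᵀP(A−BK) = [45.1429 -21.4286; -21.4286 10.2857]
P' = Q + AᵀP(A−BK) = [49.6429 -25.9286; -25.9286 19.2857]
tr(P') = 68.9286


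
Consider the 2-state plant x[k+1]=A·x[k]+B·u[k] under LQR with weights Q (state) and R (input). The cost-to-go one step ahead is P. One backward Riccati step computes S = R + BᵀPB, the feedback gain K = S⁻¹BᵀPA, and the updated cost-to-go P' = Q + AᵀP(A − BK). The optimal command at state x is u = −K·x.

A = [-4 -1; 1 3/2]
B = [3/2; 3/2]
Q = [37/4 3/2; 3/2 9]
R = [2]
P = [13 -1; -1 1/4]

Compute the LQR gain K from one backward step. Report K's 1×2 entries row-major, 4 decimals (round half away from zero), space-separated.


BᵀP = [18.0000 -1.1250]
S = R + BᵀPB = [2] + [25.3125] = [27.3125]
BᵀPA = [-73.1250 -19.6875]
K = S⁻¹·BᵀPA = [-2.6773 -0.7208]
A−BK = [0.0160 0.0812; 5.0160 2.5812]
AᵀP(A−BK) = [20.4691 6.6648; 6.6648 2.3713]
P' = Q + AᵀP(A−BK) = [29.7191 8.1648; 8.1648 11.3713]
tr(P') = 41.0904

-2.6773 -0.7208


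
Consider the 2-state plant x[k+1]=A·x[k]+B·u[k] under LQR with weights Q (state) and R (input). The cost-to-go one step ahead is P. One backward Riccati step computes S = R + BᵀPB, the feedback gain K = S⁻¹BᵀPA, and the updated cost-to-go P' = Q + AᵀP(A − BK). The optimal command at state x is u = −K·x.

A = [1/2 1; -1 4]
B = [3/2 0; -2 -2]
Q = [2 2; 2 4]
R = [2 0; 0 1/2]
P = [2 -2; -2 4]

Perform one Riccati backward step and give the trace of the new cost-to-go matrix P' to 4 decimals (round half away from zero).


BᵀP = [7.0000 -11.0000; 4.0000 -8.0000]
S = R + BᵀPB = [2 0; 0 1/2] + [32.5000 22.0000; 22.0000 16.0000] = [34.5000 22.0000; 22.0000 16.5000]
BᵀPA = [14.5000 -37.0000; 10.0000 -28.0000]
K = S⁻¹·BᵀPA = [0.2258 0.0645; 0.3050 -1.7830]
A−BK = [0.1613 0.9032; 0.0616 0.5630]
AᵀP(A−BK) = [0.1760 -0.1056; -0.1056 2.4633]
P' = Q + AᵀP(A−BK) = [2.1760 1.8944; 1.8944 6.4633]
tr(P') = 8.6393

8.6393
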